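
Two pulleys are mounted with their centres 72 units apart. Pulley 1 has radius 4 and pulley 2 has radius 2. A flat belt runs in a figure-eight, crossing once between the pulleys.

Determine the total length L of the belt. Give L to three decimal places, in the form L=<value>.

crossed belt: β = asin((r1+r2)/C) = asin(6/72) = 4.7802°
wrap1 = wrap2 = π + 2β = 189.5604°
tangent length = C·cosβ = 71.7496
L = (r1+r2)·wrap + 2·C·cosβ = 6·3.3085 + 2·71.7496 = 163.3498

L=163.350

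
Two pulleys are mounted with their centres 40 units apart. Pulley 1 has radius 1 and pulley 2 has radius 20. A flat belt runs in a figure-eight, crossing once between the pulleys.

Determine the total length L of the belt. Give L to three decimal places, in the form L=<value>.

L=157.276

crossed belt: β = asin((r1+r2)/C) = asin(21/40) = 31.6682°
wrap1 = wrap2 = π + 2β = 243.3365°
tangent length = C·cosβ = 34.0441
L = (r1+r2)·wrap + 2·C·cosβ = 21·4.2470 + 2·34.0441 = 157.2757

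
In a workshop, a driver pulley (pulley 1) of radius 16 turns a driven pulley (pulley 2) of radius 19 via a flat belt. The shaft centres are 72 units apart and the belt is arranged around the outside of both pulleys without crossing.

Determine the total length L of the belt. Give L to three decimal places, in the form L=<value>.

open belt: β = asin((r2−r1)/C) = asin(3/72) = 2.3880°
wrap1 = π − 2β = 175.2240°
wrap2 = π + 2β = 184.7760°
tangent length = C·cosβ = 71.9375
L = r1·wrap1 + r2·wrap2 + 2·C·cosβ = 16·3.0582 + 19·3.2250 + 2·71.9375 = 254.0808

L=254.081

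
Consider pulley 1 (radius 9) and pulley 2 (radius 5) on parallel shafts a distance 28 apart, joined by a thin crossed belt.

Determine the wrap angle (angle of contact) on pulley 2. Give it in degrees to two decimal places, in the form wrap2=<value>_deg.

crossed belt: β = asin((r1+r2)/C) = asin(14/28) = 30.0000°
wrap1 = wrap2 = π + 2β = 240.0000°

wrap2=240.00_deg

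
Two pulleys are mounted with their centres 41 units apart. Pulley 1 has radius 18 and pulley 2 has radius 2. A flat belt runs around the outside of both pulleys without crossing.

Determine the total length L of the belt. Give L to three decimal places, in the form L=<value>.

L=151.159

open belt: β = asin((r2−r1)/C) = asin(-16/41) = -22.9697°
wrap1 = π − 2β = 225.9394°
wrap2 = π + 2β = 134.0606°
tangent length = C·cosβ = 37.7492
L = r1·wrap1 + r2·wrap2 + 2·C·cosβ = 18·3.9434 + 2·2.3398 + 2·37.7492 = 151.1589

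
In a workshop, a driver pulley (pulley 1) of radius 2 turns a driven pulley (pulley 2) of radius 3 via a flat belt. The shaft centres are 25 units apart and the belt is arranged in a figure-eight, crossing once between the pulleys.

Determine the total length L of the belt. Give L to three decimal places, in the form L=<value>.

L=66.711

crossed belt: β = asin((r1+r2)/C) = asin(5/25) = 11.5370°
wrap1 = wrap2 = π + 2β = 203.0739°
tangent length = C·cosβ = 24.4949
L = (r1+r2)·wrap + 2·C·cosβ = 5·3.5443 + 2·24.4949 = 66.7113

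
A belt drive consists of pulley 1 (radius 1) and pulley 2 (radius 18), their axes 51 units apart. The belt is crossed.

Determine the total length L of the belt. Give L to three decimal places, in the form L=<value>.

L=168.854

crossed belt: β = asin((r1+r2)/C) = asin(19/51) = 21.8729°
wrap1 = wrap2 = π + 2β = 223.7458°
tangent length = C·cosβ = 47.3286
L = (r1+r2)·wrap + 2·C·cosβ = 19·3.9051 + 2·47.3286 = 168.8542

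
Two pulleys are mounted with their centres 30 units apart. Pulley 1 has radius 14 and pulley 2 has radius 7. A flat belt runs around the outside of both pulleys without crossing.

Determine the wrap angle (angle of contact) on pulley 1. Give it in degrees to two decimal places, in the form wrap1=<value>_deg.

open belt: β = asin((r2−r1)/C) = asin(-7/30) = -13.4934°
wrap1 = π − 2β = 206.9868°
wrap2 = π + 2β = 153.0132°

wrap1=206.99_deg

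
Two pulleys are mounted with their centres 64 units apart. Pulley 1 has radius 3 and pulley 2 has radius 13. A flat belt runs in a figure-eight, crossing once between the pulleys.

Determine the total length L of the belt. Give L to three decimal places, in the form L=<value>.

L=182.287

crossed belt: β = asin((r1+r2)/C) = asin(16/64) = 14.4775°
wrap1 = wrap2 = π + 2β = 208.9550°
tangent length = C·cosβ = 61.9677
L = (r1+r2)·wrap + 2·C·cosβ = 16·3.6470 + 2·61.9677 = 182.2867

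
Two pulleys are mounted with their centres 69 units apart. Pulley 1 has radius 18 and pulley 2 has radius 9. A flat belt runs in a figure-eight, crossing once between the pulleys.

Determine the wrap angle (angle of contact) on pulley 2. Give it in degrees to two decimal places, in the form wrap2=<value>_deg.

wrap2=226.07_deg

crossed belt: β = asin((r1+r2)/C) = asin(27/69) = 23.0357°
wrap1 = wrap2 = π + 2β = 226.0714°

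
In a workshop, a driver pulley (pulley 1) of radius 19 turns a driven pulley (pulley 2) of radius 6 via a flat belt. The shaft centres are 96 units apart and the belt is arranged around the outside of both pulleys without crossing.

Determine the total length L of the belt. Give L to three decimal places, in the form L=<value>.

L=272.303

open belt: β = asin((r2−r1)/C) = asin(-13/96) = -7.7827°
wrap1 = π − 2β = 195.5654°
wrap2 = π + 2β = 164.4346°
tangent length = C·cosβ = 95.1157
L = r1·wrap1 + r2·wrap2 + 2·C·cosβ = 19·3.4133 + 6·2.8699 + 2·95.1157 = 272.3029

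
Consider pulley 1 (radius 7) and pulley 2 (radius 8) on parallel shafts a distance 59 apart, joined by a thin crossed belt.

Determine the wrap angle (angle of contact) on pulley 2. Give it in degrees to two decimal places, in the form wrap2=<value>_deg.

crossed belt: β = asin((r1+r2)/C) = asin(15/59) = 14.7284°
wrap1 = wrap2 = π + 2β = 209.4568°

wrap2=209.46_deg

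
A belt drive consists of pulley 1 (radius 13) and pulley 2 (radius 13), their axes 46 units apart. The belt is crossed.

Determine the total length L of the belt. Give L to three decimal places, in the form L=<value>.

L=188.812

crossed belt: β = asin((r1+r2)/C) = asin(26/46) = 34.4174°
wrap1 = wrap2 = π + 2β = 248.8348°
tangent length = C·cosβ = 37.9473
L = (r1+r2)·wrap + 2·C·cosβ = 26·4.3430 + 2·37.9473 = 188.8123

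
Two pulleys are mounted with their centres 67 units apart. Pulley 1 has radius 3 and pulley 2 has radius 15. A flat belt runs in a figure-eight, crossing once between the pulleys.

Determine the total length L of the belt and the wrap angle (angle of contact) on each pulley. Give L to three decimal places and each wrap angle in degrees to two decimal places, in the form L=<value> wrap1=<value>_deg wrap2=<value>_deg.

crossed belt: β = asin((r1+r2)/C) = asin(18/67) = 15.5843°
wrap1 = wrap2 = π + 2β = 211.1687°
tangent length = C·cosβ = 64.5368
L = (r1+r2)·wrap + 2·C·cosβ = 18·3.6856 + 2·64.5368 = 195.4142

L=195.414 wrap1=211.17_deg wrap2=211.17_deg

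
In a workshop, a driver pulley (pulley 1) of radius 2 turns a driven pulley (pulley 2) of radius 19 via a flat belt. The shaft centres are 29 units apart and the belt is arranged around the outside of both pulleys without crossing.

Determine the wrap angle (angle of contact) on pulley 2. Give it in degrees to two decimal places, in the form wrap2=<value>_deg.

open belt: β = asin((r2−r1)/C) = asin(17/29) = 35.8883°
wrap1 = π − 2β = 108.2234°
wrap2 = π + 2β = 251.7766°

wrap2=251.78_deg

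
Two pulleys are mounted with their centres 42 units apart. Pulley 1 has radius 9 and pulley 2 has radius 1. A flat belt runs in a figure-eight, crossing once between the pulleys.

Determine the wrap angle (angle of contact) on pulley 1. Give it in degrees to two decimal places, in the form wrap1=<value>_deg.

wrap1=207.55_deg

crossed belt: β = asin((r1+r2)/C) = asin(10/42) = 13.7741°
wrap1 = wrap2 = π + 2β = 207.5483°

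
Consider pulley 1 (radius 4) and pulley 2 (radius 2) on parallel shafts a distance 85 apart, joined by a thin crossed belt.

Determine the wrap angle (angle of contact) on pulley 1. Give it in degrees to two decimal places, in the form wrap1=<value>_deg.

crossed belt: β = asin((r1+r2)/C) = asin(6/85) = 4.0478°
wrap1 = wrap2 = π + 2β = 188.0955°

wrap1=188.10_deg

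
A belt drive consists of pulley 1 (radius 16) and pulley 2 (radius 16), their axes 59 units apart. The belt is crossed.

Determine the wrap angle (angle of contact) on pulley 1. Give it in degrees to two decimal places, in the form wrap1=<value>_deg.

crossed belt: β = asin((r1+r2)/C) = asin(32/59) = 32.8453°
wrap1 = wrap2 = π + 2β = 245.6906°

wrap1=245.69_deg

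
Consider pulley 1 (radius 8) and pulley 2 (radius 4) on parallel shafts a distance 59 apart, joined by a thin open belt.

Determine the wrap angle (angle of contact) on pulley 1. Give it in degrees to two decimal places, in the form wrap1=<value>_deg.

open belt: β = asin((r2−r1)/C) = asin(-4/59) = -3.8874°
wrap1 = π − 2β = 187.7749°
wrap2 = π + 2β = 172.2251°

wrap1=187.77_deg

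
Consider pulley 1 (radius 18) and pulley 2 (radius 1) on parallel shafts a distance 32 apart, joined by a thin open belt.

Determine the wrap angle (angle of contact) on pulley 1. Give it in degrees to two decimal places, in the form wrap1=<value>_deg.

wrap1=244.18_deg

open belt: β = asin((r2−r1)/C) = asin(-17/32) = -32.0900°
wrap1 = π − 2β = 244.1799°
wrap2 = π + 2β = 115.8201°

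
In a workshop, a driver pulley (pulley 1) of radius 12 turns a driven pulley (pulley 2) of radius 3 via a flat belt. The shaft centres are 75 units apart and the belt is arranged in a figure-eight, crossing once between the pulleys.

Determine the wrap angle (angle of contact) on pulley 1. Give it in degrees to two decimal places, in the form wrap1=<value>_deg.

wrap1=203.07_deg

crossed belt: β = asin((r1+r2)/C) = asin(15/75) = 11.5370°
wrap1 = wrap2 = π + 2β = 203.0739°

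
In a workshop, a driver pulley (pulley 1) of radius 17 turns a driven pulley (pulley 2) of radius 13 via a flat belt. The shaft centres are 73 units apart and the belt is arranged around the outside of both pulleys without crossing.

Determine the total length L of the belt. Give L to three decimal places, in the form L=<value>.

open belt: β = asin((r2−r1)/C) = asin(-4/73) = -3.1411°
wrap1 = π − 2β = 186.2821°
wrap2 = π + 2β = 173.7179°
tangent length = C·cosβ = 72.8903
L = r1·wrap1 + r2·wrap2 + 2·C·cosβ = 17·3.2512 + 13·3.0319 + 2·72.8903 = 240.4670

L=240.467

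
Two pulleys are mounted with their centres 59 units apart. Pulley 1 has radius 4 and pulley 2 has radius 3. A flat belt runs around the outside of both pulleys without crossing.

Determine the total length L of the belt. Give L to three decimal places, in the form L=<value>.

open belt: β = asin((r2−r1)/C) = asin(-1/59) = -0.9712°
wrap1 = π − 2β = 181.9423°
wrap2 = π + 2β = 178.0577°
tangent length = C·cosβ = 58.9915
L = r1·wrap1 + r2·wrap2 + 2·C·cosβ = 4·3.1755 + 3·3.1077 + 2·58.9915 = 140.0081

L=140.008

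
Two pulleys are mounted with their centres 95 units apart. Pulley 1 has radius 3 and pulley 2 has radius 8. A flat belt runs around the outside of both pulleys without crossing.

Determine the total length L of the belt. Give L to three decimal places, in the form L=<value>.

open belt: β = asin((r2−r1)/C) = asin(5/95) = 3.0170°
wrap1 = π − 2β = 173.9661°
wrap2 = π + 2β = 186.0339°
tangent length = C·cosβ = 94.8683
L = r1·wrap1 + r2·wrap2 + 2·C·cosβ = 3·3.0363 + 8·3.2469 + 2·94.8683 = 224.8207

L=224.821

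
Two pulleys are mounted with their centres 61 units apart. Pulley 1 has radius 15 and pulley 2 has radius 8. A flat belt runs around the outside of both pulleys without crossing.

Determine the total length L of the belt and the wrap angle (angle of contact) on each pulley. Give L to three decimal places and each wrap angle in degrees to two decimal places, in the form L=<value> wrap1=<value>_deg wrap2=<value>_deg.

open belt: β = asin((r2−r1)/C) = asin(-7/61) = -6.5894°
wrap1 = π − 2β = 193.1789°
wrap2 = π + 2β = 166.8211°
tangent length = C·cosβ = 60.5970
L = r1·wrap1 + r2·wrap2 + 2·C·cosβ = 15·3.3716 + 8·2.9116 + 2·60.5970 = 195.0608

L=195.061 wrap1=193.18_deg wrap2=166.82_deg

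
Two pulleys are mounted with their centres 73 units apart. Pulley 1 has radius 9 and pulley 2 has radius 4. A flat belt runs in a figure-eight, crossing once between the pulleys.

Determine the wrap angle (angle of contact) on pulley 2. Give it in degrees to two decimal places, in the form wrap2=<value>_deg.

wrap2=200.52_deg

crossed belt: β = asin((r1+r2)/C) = asin(13/73) = 10.2581°
wrap1 = wrap2 = π + 2β = 200.5161°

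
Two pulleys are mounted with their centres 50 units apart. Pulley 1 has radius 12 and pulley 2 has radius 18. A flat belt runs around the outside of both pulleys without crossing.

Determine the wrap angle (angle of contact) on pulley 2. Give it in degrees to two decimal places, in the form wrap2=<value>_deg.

wrap2=193.78_deg

open belt: β = asin((r2−r1)/C) = asin(6/50) = 6.8921°
wrap1 = π − 2β = 166.2158°
wrap2 = π + 2β = 193.7842°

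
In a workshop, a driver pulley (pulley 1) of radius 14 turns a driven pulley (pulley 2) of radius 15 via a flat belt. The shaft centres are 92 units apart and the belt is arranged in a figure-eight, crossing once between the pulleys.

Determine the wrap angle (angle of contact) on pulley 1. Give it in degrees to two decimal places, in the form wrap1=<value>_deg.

wrap1=216.75_deg

crossed belt: β = asin((r1+r2)/C) = asin(29/92) = 18.3739°
wrap1 = wrap2 = π + 2β = 216.7479°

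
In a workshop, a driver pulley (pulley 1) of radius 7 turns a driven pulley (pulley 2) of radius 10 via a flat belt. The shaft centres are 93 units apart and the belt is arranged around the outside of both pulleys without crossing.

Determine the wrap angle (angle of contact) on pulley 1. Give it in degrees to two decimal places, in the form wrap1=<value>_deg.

open belt: β = asin((r2−r1)/C) = asin(3/93) = 1.8486°
wrap1 = π − 2β = 176.3029°
wrap2 = π + 2β = 183.6971°

wrap1=176.30_deg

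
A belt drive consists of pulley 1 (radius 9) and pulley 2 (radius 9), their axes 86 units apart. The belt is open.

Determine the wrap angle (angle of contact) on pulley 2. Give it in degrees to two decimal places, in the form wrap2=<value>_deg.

open belt: β = asin((r2−r1)/C) = asin(0/86) = 0.0000°
wrap1 = π − 2β = 180.0000°
wrap2 = π + 2β = 180.0000°

wrap2=180.00_deg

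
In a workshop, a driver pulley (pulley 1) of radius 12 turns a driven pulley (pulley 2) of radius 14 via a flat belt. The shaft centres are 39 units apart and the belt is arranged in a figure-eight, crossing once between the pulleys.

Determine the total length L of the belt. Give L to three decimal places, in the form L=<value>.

L=177.765

crossed belt: β = asin((r1+r2)/C) = asin(26/39) = 41.8103°
wrap1 = wrap2 = π + 2β = 263.6206°
tangent length = C·cosβ = 29.0689
L = (r1+r2)·wrap + 2·C·cosβ = 26·4.6010 + 2·29.0689 = 177.7650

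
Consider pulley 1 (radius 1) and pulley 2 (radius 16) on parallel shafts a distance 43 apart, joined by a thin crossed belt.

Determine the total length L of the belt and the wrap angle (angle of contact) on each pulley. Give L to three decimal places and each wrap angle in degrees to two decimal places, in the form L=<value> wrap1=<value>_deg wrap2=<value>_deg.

L=146.220 wrap1=226.58_deg wrap2=226.58_deg

crossed belt: β = asin((r1+r2)/C) = asin(17/43) = 23.2877°
wrap1 = wrap2 = π + 2β = 226.5755°
tangent length = C·cosβ = 39.4968
L = (r1+r2)·wrap + 2·C·cosβ = 17·3.9545 + 2·39.4968 = 146.2200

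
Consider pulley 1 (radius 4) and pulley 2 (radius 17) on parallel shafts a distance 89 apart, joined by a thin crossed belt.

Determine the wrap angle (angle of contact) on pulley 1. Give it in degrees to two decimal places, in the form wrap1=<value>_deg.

crossed belt: β = asin((r1+r2)/C) = asin(21/89) = 13.6479°
wrap1 = wrap2 = π + 2β = 207.2959°

wrap1=207.30_deg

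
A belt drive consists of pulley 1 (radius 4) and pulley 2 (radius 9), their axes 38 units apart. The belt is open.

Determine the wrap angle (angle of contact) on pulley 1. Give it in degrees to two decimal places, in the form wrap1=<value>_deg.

open belt: β = asin((r2−r1)/C) = asin(5/38) = 7.5608°
wrap1 = π − 2β = 164.8783°
wrap2 = π + 2β = 195.1217°

wrap1=164.88_deg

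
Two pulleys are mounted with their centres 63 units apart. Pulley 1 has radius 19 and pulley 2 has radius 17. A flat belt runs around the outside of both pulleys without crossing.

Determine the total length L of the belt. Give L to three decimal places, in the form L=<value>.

open belt: β = asin((r2−r1)/C) = asin(-2/63) = -1.8192°
wrap1 = π − 2β = 183.6384°
wrap2 = π + 2β = 176.3616°
tangent length = C·cosβ = 62.9682
L = r1·wrap1 + r2·wrap2 + 2·C·cosβ = 19·3.2051 + 17·3.0781 + 2·62.9682 = 239.1608

L=239.161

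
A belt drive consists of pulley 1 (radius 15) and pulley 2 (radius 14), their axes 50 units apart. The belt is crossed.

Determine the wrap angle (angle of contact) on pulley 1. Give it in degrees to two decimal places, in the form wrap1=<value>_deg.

wrap1=250.90_deg

crossed belt: β = asin((r1+r2)/C) = asin(29/50) = 35.4505°
wrap1 = wrap2 = π + 2β = 250.9011°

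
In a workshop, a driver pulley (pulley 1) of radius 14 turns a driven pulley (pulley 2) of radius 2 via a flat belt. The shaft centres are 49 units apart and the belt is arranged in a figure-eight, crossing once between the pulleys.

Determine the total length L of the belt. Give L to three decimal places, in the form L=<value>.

crossed belt: β = asin((r1+r2)/C) = asin(16/49) = 19.0583°
wrap1 = wrap2 = π + 2β = 218.1167°
tangent length = C·cosβ = 46.3141
L = (r1+r2)·wrap + 2·C·cosβ = 16·3.8069 + 2·46.3141 = 153.5380

L=153.538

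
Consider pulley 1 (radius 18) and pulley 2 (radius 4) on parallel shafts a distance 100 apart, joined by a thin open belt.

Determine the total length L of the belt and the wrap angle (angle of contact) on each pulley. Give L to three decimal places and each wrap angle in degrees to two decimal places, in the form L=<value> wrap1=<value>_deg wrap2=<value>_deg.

open belt: β = asin((r2−r1)/C) = asin(-14/100) = -8.0478°
wrap1 = π − 2β = 196.0957°
wrap2 = π + 2β = 163.9043°
tangent length = C·cosβ = 99.0152
L = r1·wrap1 + r2·wrap2 + 2·C·cosβ = 18·3.4225 + 4·2.8607 + 2·99.0152 = 271.0783

L=271.078 wrap1=196.10_deg wrap2=163.90_deg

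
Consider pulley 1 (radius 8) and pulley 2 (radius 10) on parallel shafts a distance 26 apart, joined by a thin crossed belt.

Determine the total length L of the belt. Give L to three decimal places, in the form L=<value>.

crossed belt: β = asin((r1+r2)/C) = asin(18/26) = 43.8131°
wrap1 = wrap2 = π + 2β = 267.6261°
tangent length = C·cosβ = 18.7617
L = (r1+r2)·wrap + 2·C·cosβ = 18·4.6710 + 2·18.7617 = 121.6006

L=121.601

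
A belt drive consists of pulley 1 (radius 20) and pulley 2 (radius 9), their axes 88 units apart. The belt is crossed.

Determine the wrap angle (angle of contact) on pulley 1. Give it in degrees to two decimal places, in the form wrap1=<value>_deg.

crossed belt: β = asin((r1+r2)/C) = asin(29/88) = 19.2412°
wrap1 = wrap2 = π + 2β = 218.4824°

wrap1=218.48_deg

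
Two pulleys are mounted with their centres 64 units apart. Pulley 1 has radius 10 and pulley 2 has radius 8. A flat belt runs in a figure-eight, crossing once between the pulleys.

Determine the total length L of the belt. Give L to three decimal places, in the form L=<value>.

L=189.645

crossed belt: β = asin((r1+r2)/C) = asin(18/64) = 16.3348°
wrap1 = wrap2 = π + 2β = 212.6696°
tangent length = C·cosβ = 61.4166
L = (r1+r2)·wrap + 2·C·cosβ = 18·3.7118 + 2·61.4166 = 189.6454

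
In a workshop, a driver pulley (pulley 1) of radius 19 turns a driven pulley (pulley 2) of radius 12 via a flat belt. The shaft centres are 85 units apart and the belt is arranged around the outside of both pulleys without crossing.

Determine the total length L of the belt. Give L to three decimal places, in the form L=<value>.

L=267.966

open belt: β = asin((r2−r1)/C) = asin(-7/85) = -4.7238°
wrap1 = π − 2β = 189.4477°
wrap2 = π + 2β = 170.5523°
tangent length = C·cosβ = 84.7113
L = r1·wrap1 + r2·wrap2 + 2·C·cosβ = 19·3.3065 + 12·2.9767 + 2·84.7113 = 267.9662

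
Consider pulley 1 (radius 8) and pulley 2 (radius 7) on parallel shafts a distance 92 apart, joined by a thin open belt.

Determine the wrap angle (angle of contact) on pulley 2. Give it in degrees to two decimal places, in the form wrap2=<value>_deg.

wrap2=178.75_deg

open belt: β = asin((r2−r1)/C) = asin(-1/92) = -0.6228°
wrap1 = π − 2β = 181.2456°
wrap2 = π + 2β = 178.7544°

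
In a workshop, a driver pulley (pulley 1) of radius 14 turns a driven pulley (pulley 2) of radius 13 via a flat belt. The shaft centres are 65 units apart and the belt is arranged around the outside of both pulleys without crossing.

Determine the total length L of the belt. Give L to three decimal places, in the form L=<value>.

open belt: β = asin((r2−r1)/C) = asin(-1/65) = -0.8815°
wrap1 = π − 2β = 181.7630°
wrap2 = π + 2β = 178.2370°
tangent length = C·cosβ = 64.9923
L = r1·wrap1 + r2·wrap2 + 2·C·cosβ = 14·3.1724 + 13·3.1108 + 2·64.9923 = 214.8384

L=214.838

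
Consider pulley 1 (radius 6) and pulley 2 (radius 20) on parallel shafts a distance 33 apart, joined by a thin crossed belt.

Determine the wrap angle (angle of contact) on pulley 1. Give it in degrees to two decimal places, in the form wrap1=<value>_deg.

crossed belt: β = asin((r1+r2)/C) = asin(26/33) = 51.9877°
wrap1 = wrap2 = π + 2β = 283.9754°

wrap1=283.98_deg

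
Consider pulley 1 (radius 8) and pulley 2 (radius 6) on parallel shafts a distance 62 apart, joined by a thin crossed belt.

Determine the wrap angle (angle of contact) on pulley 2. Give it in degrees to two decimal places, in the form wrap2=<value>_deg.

wrap2=206.10_deg

crossed belt: β = asin((r1+r2)/C) = asin(14/62) = 13.0503°
wrap1 = wrap2 = π + 2β = 206.1006°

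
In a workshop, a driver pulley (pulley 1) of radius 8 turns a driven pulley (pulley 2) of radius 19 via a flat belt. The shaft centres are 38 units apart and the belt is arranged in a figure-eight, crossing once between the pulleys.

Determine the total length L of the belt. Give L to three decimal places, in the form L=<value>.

L=180.975

crossed belt: β = asin((r1+r2)/C) = asin(27/38) = 45.2778°
wrap1 = wrap2 = π + 2β = 270.5555°
tangent length = C·cosβ = 26.7395
L = (r1+r2)·wrap + 2·C·cosβ = 27·4.7221 + 2·26.7395 = 180.9752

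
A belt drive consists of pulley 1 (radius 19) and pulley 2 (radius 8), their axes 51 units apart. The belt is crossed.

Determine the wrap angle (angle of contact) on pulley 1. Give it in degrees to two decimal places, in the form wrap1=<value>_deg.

crossed belt: β = asin((r1+r2)/C) = asin(27/51) = 31.9657°
wrap1 = wrap2 = π + 2β = 243.9314°

wrap1=243.93_deg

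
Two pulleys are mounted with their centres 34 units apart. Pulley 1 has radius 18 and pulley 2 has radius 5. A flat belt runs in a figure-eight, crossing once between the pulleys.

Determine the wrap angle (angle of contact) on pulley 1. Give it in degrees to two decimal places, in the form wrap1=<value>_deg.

crossed belt: β = asin((r1+r2)/C) = asin(23/34) = 42.5685°
wrap1 = wrap2 = π + 2β = 265.1369°

wrap1=265.14_deg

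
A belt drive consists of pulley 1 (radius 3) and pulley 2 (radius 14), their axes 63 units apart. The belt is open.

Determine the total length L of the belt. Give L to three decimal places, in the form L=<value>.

open belt: β = asin((r2−r1)/C) = asin(11/63) = 10.0556°
wrap1 = π − 2β = 159.8889°
wrap2 = π + 2β = 200.1111°
tangent length = C·cosβ = 62.0322
L = r1·wrap1 + r2·wrap2 + 2·C·cosβ = 3·2.7906 + 14·3.4926 + 2·62.0322 = 181.3326

L=181.333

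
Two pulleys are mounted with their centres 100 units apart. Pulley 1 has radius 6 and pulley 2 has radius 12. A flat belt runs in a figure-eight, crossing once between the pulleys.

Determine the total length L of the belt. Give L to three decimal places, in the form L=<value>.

L=259.798

crossed belt: β = asin((r1+r2)/C) = asin(18/100) = 10.3698°
wrap1 = wrap2 = π + 2β = 200.7395°
tangent length = C·cosβ = 98.3667
L = (r1+r2)·wrap + 2·C·cosβ = 18·3.5036 + 2·98.3667 = 259.7975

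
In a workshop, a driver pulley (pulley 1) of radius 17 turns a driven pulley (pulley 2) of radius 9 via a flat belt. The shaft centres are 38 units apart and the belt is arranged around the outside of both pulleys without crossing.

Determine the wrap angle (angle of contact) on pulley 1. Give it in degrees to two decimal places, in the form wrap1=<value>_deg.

open belt: β = asin((r2−r1)/C) = asin(-8/38) = -12.1532°
wrap1 = π − 2β = 204.3064°
wrap2 = π + 2β = 155.6936°

wrap1=204.31_deg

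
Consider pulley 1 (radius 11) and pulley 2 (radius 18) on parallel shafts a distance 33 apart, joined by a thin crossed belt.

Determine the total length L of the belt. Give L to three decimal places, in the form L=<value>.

L=184.855

crossed belt: β = asin((r1+r2)/C) = asin(29/33) = 61.4965°
wrap1 = wrap2 = π + 2β = 302.9930°
tangent length = C·cosβ = 15.7480
L = (r1+r2)·wrap + 2·C·cosβ = 29·5.2882 + 2·15.7480 = 184.8546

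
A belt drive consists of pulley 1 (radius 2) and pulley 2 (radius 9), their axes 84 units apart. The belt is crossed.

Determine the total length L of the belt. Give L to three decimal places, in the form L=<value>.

L=204.000

crossed belt: β = asin((r1+r2)/C) = asin(11/84) = 7.5246°
wrap1 = wrap2 = π + 2β = 195.0493°
tangent length = C·cosβ = 83.2766
L = (r1+r2)·wrap + 2·C·cosβ = 11·3.4043 + 2·83.2766 = 204.0001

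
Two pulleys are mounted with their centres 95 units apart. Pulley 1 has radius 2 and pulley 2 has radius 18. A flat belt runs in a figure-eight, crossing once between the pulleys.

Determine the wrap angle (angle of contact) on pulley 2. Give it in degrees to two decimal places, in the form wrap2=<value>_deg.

wrap2=204.31_deg

crossed belt: β = asin((r1+r2)/C) = asin(20/95) = 12.1532°
wrap1 = wrap2 = π + 2β = 204.3064°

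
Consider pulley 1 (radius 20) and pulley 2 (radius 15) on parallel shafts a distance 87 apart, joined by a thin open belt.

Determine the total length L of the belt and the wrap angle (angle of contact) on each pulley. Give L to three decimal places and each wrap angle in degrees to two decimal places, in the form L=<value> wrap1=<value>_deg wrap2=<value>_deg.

open belt: β = asin((r2−r1)/C) = asin(-5/87) = -3.2947°
wrap1 = π − 2β = 186.5894°
wrap2 = π + 2β = 173.4106°
tangent length = C·cosβ = 86.8562
L = r1·wrap1 + r2·wrap2 + 2·C·cosβ = 20·3.2566 + 15·3.0266 + 2·86.8562 = 284.2432

L=284.243 wrap1=186.59_deg wrap2=173.41_deg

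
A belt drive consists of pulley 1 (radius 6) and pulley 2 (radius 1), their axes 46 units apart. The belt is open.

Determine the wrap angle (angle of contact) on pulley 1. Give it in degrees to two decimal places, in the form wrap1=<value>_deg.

wrap1=192.48_deg

open belt: β = asin((r2−r1)/C) = asin(-5/46) = -6.2401°
wrap1 = π − 2β = 192.4803°
wrap2 = π + 2β = 167.5197°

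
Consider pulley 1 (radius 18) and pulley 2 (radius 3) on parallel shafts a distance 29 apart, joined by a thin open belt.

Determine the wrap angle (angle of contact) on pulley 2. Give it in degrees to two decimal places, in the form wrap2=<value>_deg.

wrap2=117.71_deg

open belt: β = asin((r2−r1)/C) = asin(-15/29) = -31.1474°
wrap1 = π − 2β = 242.2948°
wrap2 = π + 2β = 117.7052°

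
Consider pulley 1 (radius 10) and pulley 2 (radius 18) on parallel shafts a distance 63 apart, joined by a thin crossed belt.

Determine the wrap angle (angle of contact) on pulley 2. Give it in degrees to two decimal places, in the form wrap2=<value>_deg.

crossed belt: β = asin((r1+r2)/C) = asin(28/63) = 26.3878°
wrap1 = wrap2 = π + 2β = 232.7756°

wrap2=232.78_deg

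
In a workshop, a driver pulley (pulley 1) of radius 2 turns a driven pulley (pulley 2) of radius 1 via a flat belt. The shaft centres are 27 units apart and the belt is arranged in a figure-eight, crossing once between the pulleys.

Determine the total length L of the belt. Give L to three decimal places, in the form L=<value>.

L=63.758

crossed belt: β = asin((r1+r2)/C) = asin(3/27) = 6.3794°
wrap1 = wrap2 = π + 2β = 192.7587°
tangent length = C·cosβ = 26.8328
L = (r1+r2)·wrap + 2·C·cosβ = 3·3.3643 + 2·26.8328 = 63.7585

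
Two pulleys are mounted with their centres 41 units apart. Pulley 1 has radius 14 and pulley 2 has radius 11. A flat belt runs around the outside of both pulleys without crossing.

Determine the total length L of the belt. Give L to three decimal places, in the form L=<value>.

open belt: β = asin((r2−r1)/C) = asin(-3/41) = -4.1961°
wrap1 = π − 2β = 188.3922°
wrap2 = π + 2β = 171.6078°
tangent length = C·cosβ = 40.8901
L = r1·wrap1 + r2·wrap2 + 2·C·cosβ = 14·3.2881 + 11·2.9951 + 2·40.8901 = 160.7594

L=160.759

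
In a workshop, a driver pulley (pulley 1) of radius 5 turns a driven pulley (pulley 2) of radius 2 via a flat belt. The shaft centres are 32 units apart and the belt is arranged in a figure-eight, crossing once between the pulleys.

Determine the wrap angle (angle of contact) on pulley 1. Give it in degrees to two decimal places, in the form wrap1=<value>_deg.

wrap1=205.27_deg

crossed belt: β = asin((r1+r2)/C) = asin(7/32) = 12.6356°
wrap1 = wrap2 = π + 2β = 205.2713°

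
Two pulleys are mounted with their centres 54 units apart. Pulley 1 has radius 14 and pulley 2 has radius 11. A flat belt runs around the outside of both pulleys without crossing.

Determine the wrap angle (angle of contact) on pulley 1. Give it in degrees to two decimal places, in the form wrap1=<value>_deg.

wrap1=186.37_deg

open belt: β = asin((r2−r1)/C) = asin(-3/54) = -3.1847°
wrap1 = π − 2β = 186.3695°
wrap2 = π + 2β = 173.6305°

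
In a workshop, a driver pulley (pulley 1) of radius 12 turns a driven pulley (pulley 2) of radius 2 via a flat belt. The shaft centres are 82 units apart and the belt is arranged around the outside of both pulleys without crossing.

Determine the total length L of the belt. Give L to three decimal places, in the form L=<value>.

open belt: β = asin((r2−r1)/C) = asin(-10/82) = -7.0047°
wrap1 = π − 2β = 194.0095°
wrap2 = π + 2β = 165.9905°
tangent length = C·cosβ = 81.3880
L = r1·wrap1 + r2·wrap2 + 2·C·cosβ = 12·3.3861 + 2·2.8971 + 2·81.3880 = 209.2033

L=209.203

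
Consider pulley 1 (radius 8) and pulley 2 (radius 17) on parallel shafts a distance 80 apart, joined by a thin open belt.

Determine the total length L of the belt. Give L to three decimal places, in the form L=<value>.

open belt: β = asin((r2−r1)/C) = asin(9/80) = 6.4594°
wrap1 = π − 2β = 167.0811°
wrap2 = π + 2β = 192.9189°
tangent length = C·cosβ = 79.4921
L = r1·wrap1 + r2·wrap2 + 2·C·cosβ = 8·2.9161 + 17·3.3671 + 2·79.4921 = 239.5534

L=239.553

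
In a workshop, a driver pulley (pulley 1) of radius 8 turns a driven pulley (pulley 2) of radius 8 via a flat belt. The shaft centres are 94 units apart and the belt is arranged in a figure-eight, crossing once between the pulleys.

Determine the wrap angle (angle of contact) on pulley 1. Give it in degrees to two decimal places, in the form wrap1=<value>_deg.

wrap1=199.60_deg

crossed belt: β = asin((r1+r2)/C) = asin(16/94) = 9.8002°
wrap1 = wrap2 = π + 2β = 199.6004°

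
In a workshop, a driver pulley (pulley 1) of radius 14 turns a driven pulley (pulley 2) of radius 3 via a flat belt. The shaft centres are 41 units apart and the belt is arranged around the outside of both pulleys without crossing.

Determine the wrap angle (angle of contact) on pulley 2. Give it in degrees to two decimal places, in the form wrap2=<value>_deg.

open belt: β = asin((r2−r1)/C) = asin(-11/41) = -15.5627°
wrap1 = π − 2β = 211.1254°
wrap2 = π + 2β = 148.8746°

wrap2=148.87_deg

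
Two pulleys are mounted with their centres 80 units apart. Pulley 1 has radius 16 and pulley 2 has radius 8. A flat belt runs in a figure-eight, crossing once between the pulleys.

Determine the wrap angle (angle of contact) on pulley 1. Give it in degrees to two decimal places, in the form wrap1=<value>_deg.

crossed belt: β = asin((r1+r2)/C) = asin(24/80) = 17.4576°
wrap1 = wrap2 = π + 2β = 214.9152°

wrap1=214.92_deg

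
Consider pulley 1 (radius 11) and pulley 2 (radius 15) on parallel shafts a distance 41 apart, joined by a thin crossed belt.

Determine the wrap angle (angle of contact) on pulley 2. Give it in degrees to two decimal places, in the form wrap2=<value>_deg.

crossed belt: β = asin((r1+r2)/C) = asin(26/41) = 39.3567°
wrap1 = wrap2 = π + 2β = 258.7134°

wrap2=258.71_deg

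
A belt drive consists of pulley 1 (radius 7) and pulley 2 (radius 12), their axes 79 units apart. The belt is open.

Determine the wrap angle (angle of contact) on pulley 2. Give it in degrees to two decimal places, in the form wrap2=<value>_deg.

wrap2=187.26_deg

open belt: β = asin((r2−r1)/C) = asin(5/79) = 3.6287°
wrap1 = π − 2β = 172.7425°
wrap2 = π + 2β = 187.2575°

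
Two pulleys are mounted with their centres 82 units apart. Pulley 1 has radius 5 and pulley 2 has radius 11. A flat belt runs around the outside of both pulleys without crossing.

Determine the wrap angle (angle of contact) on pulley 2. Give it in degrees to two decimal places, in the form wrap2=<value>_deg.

wrap2=188.39_deg

open belt: β = asin((r2−r1)/C) = asin(6/82) = 4.1961°
wrap1 = π − 2β = 171.6078°
wrap2 = π + 2β = 188.3922°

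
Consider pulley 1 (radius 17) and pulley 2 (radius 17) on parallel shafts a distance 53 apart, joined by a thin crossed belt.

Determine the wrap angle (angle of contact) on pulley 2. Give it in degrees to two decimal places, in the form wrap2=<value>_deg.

crossed belt: β = asin((r1+r2)/C) = asin(34/53) = 39.9045°
wrap1 = wrap2 = π + 2β = 259.8089°

wrap2=259.81_deg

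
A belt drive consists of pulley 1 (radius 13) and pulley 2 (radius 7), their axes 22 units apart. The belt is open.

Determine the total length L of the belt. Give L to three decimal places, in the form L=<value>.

open belt: β = asin((r2−r1)/C) = asin(-6/22) = -15.8266°
wrap1 = π − 2β = 211.6532°
wrap2 = π + 2β = 148.3468°
tangent length = C·cosβ = 21.1660
L = r1·wrap1 + r2·wrap2 + 2·C·cosβ = 13·3.6940 + 7·2.5891 + 2·21.1660 = 108.4786

L=108.479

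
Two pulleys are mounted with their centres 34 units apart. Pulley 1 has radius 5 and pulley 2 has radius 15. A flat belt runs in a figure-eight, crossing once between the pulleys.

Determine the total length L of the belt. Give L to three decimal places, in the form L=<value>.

crossed belt: β = asin((r1+r2)/C) = asin(20/34) = 36.0319°
wrap1 = wrap2 = π + 2β = 252.0638°
tangent length = C·cosβ = 27.4955
L = (r1+r2)·wrap + 2·C·cosβ = 20·4.3993 + 2·27.4955 = 142.9778

L=142.978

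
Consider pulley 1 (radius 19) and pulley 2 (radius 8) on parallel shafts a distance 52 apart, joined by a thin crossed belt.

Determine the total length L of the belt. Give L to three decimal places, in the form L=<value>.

crossed belt: β = asin((r1+r2)/C) = asin(27/52) = 31.2807°
wrap1 = wrap2 = π + 2β = 242.5613°
tangent length = C·cosβ = 44.4410
L = (r1+r2)·wrap + 2·C·cosβ = 27·4.2335 + 2·44.4410 = 203.1863

L=203.186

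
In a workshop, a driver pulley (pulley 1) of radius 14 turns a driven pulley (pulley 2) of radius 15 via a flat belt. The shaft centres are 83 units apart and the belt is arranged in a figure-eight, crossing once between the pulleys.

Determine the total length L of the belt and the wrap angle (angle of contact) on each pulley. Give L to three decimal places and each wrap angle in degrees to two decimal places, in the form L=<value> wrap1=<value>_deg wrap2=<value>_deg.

crossed belt: β = asin((r1+r2)/C) = asin(29/83) = 20.4505°
wrap1 = wrap2 = π + 2β = 220.9009°
tangent length = C·cosβ = 77.7689
L = (r1+r2)·wrap + 2·C·cosβ = 29·3.8554 + 2·77.7689 = 267.3458

L=267.346 wrap1=220.90_deg wrap2=220.90_deg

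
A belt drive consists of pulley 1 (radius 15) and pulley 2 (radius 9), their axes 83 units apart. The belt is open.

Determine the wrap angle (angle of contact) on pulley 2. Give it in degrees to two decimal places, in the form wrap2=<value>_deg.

wrap2=171.71_deg

open belt: β = asin((r2−r1)/C) = asin(-6/83) = -4.1455°
wrap1 = π − 2β = 188.2910°
wrap2 = π + 2β = 171.7090°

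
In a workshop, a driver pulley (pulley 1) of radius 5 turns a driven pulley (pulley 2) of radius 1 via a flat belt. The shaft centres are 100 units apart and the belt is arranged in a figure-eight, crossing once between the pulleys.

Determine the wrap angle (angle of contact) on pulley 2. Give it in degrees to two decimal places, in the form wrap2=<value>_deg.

crossed belt: β = asin((r1+r2)/C) = asin(6/100) = 3.4398°
wrap1 = wrap2 = π + 2β = 186.8796°

wrap2=186.88_deg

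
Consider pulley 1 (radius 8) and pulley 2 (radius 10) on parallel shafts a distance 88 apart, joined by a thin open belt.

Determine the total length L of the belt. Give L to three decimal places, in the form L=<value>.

L=232.594

open belt: β = asin((r2−r1)/C) = asin(2/88) = 1.3023°
wrap1 = π − 2β = 177.3954°
wrap2 = π + 2β = 182.6046°
tangent length = C·cosβ = 87.9773
L = r1·wrap1 + r2·wrap2 + 2·C·cosβ = 8·3.0961 + 10·3.1871 + 2·87.9773 = 232.5941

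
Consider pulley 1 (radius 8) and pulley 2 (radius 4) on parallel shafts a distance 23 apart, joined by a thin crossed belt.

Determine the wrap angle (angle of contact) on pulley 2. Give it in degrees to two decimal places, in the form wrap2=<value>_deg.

crossed belt: β = asin((r1+r2)/C) = asin(12/23) = 31.4490°
wrap1 = wrap2 = π + 2β = 242.8980°

wrap2=242.90_deg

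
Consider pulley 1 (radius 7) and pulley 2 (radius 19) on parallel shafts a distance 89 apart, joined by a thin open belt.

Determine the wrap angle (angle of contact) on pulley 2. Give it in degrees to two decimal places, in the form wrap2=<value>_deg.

open belt: β = asin((r2−r1)/C) = asin(12/89) = 7.7489°
wrap1 = π − 2β = 164.5023°
wrap2 = π + 2β = 195.4977°

wrap2=195.50_deg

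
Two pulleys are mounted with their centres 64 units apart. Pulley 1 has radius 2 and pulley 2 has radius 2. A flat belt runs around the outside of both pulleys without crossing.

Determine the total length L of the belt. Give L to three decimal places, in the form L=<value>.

open belt: β = asin((r2−r1)/C) = asin(0/64) = 0.0000°
wrap1 = π − 2β = 180.0000°
wrap2 = π + 2β = 180.0000°
tangent length = C·cosβ = 64.0000
L = r1·wrap1 + r2·wrap2 + 2·C·cosβ = 2·3.1416 + 2·3.1416 + 2·64.0000 = 140.5664

L=140.566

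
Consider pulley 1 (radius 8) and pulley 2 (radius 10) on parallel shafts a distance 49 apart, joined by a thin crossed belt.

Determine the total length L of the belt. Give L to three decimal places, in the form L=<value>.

L=161.238

crossed belt: β = asin((r1+r2)/C) = asin(18/49) = 21.5521°
wrap1 = wrap2 = π + 2β = 223.1042°
tangent length = C·cosβ = 45.5741
L = (r1+r2)·wrap + 2·C·cosβ = 18·3.8939 + 2·45.5741 = 161.2385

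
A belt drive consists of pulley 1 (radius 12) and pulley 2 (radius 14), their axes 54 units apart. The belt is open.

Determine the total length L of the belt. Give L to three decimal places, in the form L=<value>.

open belt: β = asin((r2−r1)/C) = asin(2/54) = 2.1226°
wrap1 = π − 2β = 175.7549°
wrap2 = π + 2β = 184.2451°
tangent length = C·cosβ = 53.9630
L = r1·wrap1 + r2·wrap2 + 2·C·cosβ = 12·3.0675 + 14·3.2157 + 2·53.9630 = 189.7555

L=189.755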